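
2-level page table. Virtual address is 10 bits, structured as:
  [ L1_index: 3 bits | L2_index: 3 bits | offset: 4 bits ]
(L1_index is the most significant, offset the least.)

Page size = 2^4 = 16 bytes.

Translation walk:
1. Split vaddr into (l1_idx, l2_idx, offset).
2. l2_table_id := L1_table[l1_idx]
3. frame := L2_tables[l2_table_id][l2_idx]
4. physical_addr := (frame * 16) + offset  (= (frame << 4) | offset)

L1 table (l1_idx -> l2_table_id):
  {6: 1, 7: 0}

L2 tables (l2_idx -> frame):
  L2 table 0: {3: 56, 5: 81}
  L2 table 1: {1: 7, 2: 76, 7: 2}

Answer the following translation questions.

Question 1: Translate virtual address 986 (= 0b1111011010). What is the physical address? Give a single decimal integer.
vaddr = 986 = 0b1111011010
Split: l1_idx=7, l2_idx=5, offset=10
L1[7] = 0
L2[0][5] = 81
paddr = 81 * 16 + 10 = 1306

Answer: 1306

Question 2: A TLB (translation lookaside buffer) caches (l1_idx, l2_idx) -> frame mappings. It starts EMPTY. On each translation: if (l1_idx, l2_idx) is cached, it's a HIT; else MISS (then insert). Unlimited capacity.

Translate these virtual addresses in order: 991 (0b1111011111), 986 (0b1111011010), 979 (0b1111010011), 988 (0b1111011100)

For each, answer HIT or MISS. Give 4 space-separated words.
vaddr=991: (7,5) not in TLB -> MISS, insert
vaddr=986: (7,5) in TLB -> HIT
vaddr=979: (7,5) in TLB -> HIT
vaddr=988: (7,5) in TLB -> HIT

Answer: MISS HIT HIT HIT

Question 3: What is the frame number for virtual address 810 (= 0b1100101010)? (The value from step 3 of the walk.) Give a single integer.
vaddr = 810: l1_idx=6, l2_idx=2
L1[6] = 1; L2[1][2] = 76

Answer: 76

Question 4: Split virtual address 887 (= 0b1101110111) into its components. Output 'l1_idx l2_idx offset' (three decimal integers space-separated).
Answer: 6 7 7

Derivation:
vaddr = 887 = 0b1101110111
  top 3 bits -> l1_idx = 6
  next 3 bits -> l2_idx = 7
  bottom 4 bits -> offset = 7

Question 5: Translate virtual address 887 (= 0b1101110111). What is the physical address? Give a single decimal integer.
vaddr = 887 = 0b1101110111
Split: l1_idx=6, l2_idx=7, offset=7
L1[6] = 1
L2[1][7] = 2
paddr = 2 * 16 + 7 = 39

Answer: 39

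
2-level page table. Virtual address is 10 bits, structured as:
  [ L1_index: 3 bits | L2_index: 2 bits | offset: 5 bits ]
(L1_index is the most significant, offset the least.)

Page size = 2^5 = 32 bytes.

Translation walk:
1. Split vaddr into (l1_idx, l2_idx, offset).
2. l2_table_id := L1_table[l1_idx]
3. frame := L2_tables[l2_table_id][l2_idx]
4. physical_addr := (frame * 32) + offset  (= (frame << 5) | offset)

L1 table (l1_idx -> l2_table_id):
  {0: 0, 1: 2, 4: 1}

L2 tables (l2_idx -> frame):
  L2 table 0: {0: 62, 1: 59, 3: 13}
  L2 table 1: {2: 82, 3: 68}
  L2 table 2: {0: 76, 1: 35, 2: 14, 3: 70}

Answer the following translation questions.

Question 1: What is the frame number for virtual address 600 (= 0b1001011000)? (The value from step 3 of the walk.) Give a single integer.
vaddr = 600: l1_idx=4, l2_idx=2
L1[4] = 1; L2[1][2] = 82

Answer: 82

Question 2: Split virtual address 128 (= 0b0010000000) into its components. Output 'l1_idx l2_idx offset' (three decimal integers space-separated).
vaddr = 128 = 0b0010000000
  top 3 bits -> l1_idx = 1
  next 2 bits -> l2_idx = 0
  bottom 5 bits -> offset = 0

Answer: 1 0 0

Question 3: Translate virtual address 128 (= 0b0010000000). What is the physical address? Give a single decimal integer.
vaddr = 128 = 0b0010000000
Split: l1_idx=1, l2_idx=0, offset=0
L1[1] = 2
L2[2][0] = 76
paddr = 76 * 32 + 0 = 2432

Answer: 2432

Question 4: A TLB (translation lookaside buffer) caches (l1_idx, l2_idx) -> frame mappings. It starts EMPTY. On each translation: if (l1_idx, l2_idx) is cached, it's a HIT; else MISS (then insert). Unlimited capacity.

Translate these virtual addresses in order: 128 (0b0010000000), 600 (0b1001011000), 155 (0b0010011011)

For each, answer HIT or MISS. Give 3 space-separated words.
vaddr=128: (1,0) not in TLB -> MISS, insert
vaddr=600: (4,2) not in TLB -> MISS, insert
vaddr=155: (1,0) in TLB -> HIT

Answer: MISS MISS HIT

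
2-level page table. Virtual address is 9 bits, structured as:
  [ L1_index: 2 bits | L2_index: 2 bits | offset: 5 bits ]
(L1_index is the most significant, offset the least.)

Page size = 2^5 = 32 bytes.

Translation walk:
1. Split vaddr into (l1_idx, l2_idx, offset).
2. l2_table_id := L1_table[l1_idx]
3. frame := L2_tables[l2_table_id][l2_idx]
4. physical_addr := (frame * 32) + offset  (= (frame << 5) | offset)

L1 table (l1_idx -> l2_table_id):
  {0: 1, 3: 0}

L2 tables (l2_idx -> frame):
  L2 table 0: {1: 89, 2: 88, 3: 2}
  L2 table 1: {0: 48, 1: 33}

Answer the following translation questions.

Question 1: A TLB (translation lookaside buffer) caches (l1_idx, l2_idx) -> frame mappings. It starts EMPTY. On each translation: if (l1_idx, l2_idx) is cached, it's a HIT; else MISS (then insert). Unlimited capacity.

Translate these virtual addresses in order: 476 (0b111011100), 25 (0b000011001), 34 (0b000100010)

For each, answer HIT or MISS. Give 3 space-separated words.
Answer: MISS MISS MISS

Derivation:
vaddr=476: (3,2) not in TLB -> MISS, insert
vaddr=25: (0,0) not in TLB -> MISS, insert
vaddr=34: (0,1) not in TLB -> MISS, insert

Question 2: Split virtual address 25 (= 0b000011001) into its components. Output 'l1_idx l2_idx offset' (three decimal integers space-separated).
Answer: 0 0 25

Derivation:
vaddr = 25 = 0b000011001
  top 2 bits -> l1_idx = 0
  next 2 bits -> l2_idx = 0
  bottom 5 bits -> offset = 25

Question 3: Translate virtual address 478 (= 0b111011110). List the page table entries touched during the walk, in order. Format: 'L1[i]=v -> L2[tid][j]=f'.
Answer: L1[3]=0 -> L2[0][2]=88

Derivation:
vaddr = 478 = 0b111011110
Split: l1_idx=3, l2_idx=2, offset=30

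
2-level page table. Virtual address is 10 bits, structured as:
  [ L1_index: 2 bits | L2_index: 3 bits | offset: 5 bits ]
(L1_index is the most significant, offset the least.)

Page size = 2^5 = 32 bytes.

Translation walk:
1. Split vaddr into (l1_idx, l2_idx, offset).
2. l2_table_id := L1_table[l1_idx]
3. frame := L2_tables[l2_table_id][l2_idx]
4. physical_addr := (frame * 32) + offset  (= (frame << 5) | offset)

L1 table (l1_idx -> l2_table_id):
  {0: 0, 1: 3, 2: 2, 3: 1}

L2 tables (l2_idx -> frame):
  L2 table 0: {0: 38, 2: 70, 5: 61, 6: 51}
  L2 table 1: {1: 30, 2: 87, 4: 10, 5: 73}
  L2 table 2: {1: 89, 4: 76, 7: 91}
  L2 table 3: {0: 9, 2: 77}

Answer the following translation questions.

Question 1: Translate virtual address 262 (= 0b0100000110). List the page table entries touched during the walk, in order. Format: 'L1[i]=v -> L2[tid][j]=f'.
Answer: L1[1]=3 -> L2[3][0]=9

Derivation:
vaddr = 262 = 0b0100000110
Split: l1_idx=1, l2_idx=0, offset=6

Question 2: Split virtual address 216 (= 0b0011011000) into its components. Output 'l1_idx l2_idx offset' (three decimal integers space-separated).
Answer: 0 6 24

Derivation:
vaddr = 216 = 0b0011011000
  top 2 bits -> l1_idx = 0
  next 3 bits -> l2_idx = 6
  bottom 5 bits -> offset = 24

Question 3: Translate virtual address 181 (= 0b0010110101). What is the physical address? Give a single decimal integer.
Answer: 1973

Derivation:
vaddr = 181 = 0b0010110101
Split: l1_idx=0, l2_idx=5, offset=21
L1[0] = 0
L2[0][5] = 61
paddr = 61 * 32 + 21 = 1973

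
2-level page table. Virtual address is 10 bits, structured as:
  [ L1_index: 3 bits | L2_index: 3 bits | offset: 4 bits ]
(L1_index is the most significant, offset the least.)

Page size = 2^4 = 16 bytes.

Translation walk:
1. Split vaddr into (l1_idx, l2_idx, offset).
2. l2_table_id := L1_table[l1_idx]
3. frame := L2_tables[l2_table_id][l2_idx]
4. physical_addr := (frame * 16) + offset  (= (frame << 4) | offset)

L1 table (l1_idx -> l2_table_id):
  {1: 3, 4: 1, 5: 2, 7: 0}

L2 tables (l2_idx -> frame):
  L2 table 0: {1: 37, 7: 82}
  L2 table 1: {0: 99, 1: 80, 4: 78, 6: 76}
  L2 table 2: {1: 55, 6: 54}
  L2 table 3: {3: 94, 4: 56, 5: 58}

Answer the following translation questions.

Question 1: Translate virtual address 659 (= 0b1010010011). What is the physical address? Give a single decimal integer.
vaddr = 659 = 0b1010010011
Split: l1_idx=5, l2_idx=1, offset=3
L1[5] = 2
L2[2][1] = 55
paddr = 55 * 16 + 3 = 883

Answer: 883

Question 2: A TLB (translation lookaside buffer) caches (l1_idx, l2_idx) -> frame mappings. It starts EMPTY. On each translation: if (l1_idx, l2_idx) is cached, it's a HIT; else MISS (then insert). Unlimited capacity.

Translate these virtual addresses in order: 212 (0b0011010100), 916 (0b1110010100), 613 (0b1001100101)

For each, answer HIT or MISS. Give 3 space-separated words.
Answer: MISS MISS MISS

Derivation:
vaddr=212: (1,5) not in TLB -> MISS, insert
vaddr=916: (7,1) not in TLB -> MISS, insert
vaddr=613: (4,6) not in TLB -> MISS, insert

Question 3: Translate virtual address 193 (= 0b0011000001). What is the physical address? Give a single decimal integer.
Answer: 897

Derivation:
vaddr = 193 = 0b0011000001
Split: l1_idx=1, l2_idx=4, offset=1
L1[1] = 3
L2[3][4] = 56
paddr = 56 * 16 + 1 = 897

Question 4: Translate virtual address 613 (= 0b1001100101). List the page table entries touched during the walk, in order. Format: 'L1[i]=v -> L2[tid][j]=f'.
vaddr = 613 = 0b1001100101
Split: l1_idx=4, l2_idx=6, offset=5

Answer: L1[4]=1 -> L2[1][6]=76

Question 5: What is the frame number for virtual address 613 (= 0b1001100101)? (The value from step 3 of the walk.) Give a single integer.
vaddr = 613: l1_idx=4, l2_idx=6
L1[4] = 1; L2[1][6] = 76

Answer: 76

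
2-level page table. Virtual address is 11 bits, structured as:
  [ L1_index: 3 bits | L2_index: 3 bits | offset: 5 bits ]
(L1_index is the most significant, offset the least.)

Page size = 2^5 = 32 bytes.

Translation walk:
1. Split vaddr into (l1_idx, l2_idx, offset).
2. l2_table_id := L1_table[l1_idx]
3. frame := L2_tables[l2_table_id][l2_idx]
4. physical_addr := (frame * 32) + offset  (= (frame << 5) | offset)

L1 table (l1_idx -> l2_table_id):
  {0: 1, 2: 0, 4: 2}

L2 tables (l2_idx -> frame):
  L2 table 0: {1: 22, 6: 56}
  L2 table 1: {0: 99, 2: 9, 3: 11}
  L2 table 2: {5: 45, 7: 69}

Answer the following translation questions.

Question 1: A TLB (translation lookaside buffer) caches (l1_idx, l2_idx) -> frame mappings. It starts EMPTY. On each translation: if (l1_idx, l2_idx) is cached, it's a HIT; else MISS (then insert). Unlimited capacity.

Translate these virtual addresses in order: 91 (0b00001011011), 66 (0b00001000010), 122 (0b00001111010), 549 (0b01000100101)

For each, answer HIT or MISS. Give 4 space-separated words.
Answer: MISS HIT MISS MISS

Derivation:
vaddr=91: (0,2) not in TLB -> MISS, insert
vaddr=66: (0,2) in TLB -> HIT
vaddr=122: (0,3) not in TLB -> MISS, insert
vaddr=549: (2,1) not in TLB -> MISS, insert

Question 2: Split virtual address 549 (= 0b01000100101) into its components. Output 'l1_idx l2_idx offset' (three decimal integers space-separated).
Answer: 2 1 5

Derivation:
vaddr = 549 = 0b01000100101
  top 3 bits -> l1_idx = 2
  next 3 bits -> l2_idx = 1
  bottom 5 bits -> offset = 5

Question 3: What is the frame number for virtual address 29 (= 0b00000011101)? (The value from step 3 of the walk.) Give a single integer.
Answer: 99

Derivation:
vaddr = 29: l1_idx=0, l2_idx=0
L1[0] = 1; L2[1][0] = 99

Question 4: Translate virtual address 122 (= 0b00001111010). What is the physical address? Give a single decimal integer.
Answer: 378

Derivation:
vaddr = 122 = 0b00001111010
Split: l1_idx=0, l2_idx=3, offset=26
L1[0] = 1
L2[1][3] = 11
paddr = 11 * 32 + 26 = 378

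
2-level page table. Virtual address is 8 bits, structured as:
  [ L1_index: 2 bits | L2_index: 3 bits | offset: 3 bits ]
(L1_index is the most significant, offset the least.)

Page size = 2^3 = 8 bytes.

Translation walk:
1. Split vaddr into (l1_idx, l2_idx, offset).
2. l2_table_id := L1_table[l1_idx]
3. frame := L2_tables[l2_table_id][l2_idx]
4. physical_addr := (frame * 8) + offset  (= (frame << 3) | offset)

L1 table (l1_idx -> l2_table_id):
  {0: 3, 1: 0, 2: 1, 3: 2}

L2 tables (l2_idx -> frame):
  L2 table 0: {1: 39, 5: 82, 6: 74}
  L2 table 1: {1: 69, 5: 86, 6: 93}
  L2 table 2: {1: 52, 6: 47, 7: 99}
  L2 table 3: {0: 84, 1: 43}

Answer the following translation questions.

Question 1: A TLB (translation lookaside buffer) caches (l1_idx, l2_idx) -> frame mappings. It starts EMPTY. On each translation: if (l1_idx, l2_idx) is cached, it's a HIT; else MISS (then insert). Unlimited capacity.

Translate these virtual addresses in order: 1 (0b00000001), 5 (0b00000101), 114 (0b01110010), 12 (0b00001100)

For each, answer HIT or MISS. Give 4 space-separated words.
Answer: MISS HIT MISS MISS

Derivation:
vaddr=1: (0,0) not in TLB -> MISS, insert
vaddr=5: (0,0) in TLB -> HIT
vaddr=114: (1,6) not in TLB -> MISS, insert
vaddr=12: (0,1) not in TLB -> MISS, insert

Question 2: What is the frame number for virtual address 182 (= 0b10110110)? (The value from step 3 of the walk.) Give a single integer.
Answer: 93

Derivation:
vaddr = 182: l1_idx=2, l2_idx=6
L1[2] = 1; L2[1][6] = 93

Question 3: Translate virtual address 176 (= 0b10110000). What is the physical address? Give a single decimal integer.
Answer: 744

Derivation:
vaddr = 176 = 0b10110000
Split: l1_idx=2, l2_idx=6, offset=0
L1[2] = 1
L2[1][6] = 93
paddr = 93 * 8 + 0 = 744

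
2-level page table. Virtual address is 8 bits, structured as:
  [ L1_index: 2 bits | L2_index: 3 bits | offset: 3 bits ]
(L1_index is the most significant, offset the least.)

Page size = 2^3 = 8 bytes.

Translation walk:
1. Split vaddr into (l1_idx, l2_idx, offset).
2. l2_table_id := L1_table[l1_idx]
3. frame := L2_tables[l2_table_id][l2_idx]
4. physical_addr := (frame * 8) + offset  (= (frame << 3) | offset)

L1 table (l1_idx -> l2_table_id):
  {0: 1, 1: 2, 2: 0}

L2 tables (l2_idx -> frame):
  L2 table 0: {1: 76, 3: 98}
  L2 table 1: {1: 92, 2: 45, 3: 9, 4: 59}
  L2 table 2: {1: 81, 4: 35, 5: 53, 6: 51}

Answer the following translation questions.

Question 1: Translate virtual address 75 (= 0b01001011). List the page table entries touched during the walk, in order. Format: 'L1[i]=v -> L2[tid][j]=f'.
Answer: L1[1]=2 -> L2[2][1]=81

Derivation:
vaddr = 75 = 0b01001011
Split: l1_idx=1, l2_idx=1, offset=3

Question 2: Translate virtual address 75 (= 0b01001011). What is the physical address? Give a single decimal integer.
Answer: 651

Derivation:
vaddr = 75 = 0b01001011
Split: l1_idx=1, l2_idx=1, offset=3
L1[1] = 2
L2[2][1] = 81
paddr = 81 * 8 + 3 = 651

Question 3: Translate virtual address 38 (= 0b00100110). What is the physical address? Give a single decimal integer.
vaddr = 38 = 0b00100110
Split: l1_idx=0, l2_idx=4, offset=6
L1[0] = 1
L2[1][4] = 59
paddr = 59 * 8 + 6 = 478

Answer: 478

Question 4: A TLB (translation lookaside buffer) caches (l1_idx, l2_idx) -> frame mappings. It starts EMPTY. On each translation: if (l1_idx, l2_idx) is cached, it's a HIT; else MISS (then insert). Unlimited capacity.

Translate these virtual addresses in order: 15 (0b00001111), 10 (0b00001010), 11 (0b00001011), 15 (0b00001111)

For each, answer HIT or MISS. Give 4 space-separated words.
vaddr=15: (0,1) not in TLB -> MISS, insert
vaddr=10: (0,1) in TLB -> HIT
vaddr=11: (0,1) in TLB -> HIT
vaddr=15: (0,1) in TLB -> HIT

Answer: MISS HIT HIT HIT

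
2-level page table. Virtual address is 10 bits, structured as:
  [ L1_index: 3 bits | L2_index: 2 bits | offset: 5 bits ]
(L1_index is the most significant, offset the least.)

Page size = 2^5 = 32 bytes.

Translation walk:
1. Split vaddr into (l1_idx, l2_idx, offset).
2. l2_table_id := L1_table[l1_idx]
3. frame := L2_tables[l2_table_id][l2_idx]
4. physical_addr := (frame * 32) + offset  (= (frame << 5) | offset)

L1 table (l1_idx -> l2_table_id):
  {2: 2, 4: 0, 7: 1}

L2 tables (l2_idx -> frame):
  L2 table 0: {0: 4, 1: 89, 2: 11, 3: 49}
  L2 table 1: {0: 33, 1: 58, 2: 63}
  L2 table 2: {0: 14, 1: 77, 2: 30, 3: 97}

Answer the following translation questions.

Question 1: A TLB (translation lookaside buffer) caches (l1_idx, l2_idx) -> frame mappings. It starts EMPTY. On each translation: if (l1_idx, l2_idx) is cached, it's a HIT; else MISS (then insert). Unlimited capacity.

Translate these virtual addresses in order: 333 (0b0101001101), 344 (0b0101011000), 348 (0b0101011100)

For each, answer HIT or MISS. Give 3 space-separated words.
Answer: MISS HIT HIT

Derivation:
vaddr=333: (2,2) not in TLB -> MISS, insert
vaddr=344: (2,2) in TLB -> HIT
vaddr=348: (2,2) in TLB -> HIT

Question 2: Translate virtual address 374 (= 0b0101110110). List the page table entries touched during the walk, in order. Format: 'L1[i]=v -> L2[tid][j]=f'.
Answer: L1[2]=2 -> L2[2][3]=97

Derivation:
vaddr = 374 = 0b0101110110
Split: l1_idx=2, l2_idx=3, offset=22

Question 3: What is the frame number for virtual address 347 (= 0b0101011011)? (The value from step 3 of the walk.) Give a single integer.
Answer: 30

Derivation:
vaddr = 347: l1_idx=2, l2_idx=2
L1[2] = 2; L2[2][2] = 30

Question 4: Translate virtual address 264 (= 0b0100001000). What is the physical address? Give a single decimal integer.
Answer: 456

Derivation:
vaddr = 264 = 0b0100001000
Split: l1_idx=2, l2_idx=0, offset=8
L1[2] = 2
L2[2][0] = 14
paddr = 14 * 32 + 8 = 456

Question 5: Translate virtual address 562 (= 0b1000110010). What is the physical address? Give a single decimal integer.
vaddr = 562 = 0b1000110010
Split: l1_idx=4, l2_idx=1, offset=18
L1[4] = 0
L2[0][1] = 89
paddr = 89 * 32 + 18 = 2866

Answer: 2866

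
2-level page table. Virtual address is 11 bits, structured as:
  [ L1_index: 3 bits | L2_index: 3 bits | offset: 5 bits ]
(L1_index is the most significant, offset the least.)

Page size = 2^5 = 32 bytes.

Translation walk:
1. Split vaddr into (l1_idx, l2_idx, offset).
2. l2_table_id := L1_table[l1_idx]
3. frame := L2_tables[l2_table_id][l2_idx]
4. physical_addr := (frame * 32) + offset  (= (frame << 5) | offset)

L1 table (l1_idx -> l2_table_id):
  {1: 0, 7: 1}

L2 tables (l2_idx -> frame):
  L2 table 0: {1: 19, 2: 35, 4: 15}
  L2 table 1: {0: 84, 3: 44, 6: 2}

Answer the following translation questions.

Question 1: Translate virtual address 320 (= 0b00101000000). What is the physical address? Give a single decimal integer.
vaddr = 320 = 0b00101000000
Split: l1_idx=1, l2_idx=2, offset=0
L1[1] = 0
L2[0][2] = 35
paddr = 35 * 32 + 0 = 1120

Answer: 1120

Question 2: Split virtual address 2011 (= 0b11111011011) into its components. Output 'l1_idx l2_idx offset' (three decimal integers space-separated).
vaddr = 2011 = 0b11111011011
  top 3 bits -> l1_idx = 7
  next 3 bits -> l2_idx = 6
  bottom 5 bits -> offset = 27

Answer: 7 6 27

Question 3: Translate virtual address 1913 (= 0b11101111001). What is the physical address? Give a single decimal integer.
vaddr = 1913 = 0b11101111001
Split: l1_idx=7, l2_idx=3, offset=25
L1[7] = 1
L2[1][3] = 44
paddr = 44 * 32 + 25 = 1433

Answer: 1433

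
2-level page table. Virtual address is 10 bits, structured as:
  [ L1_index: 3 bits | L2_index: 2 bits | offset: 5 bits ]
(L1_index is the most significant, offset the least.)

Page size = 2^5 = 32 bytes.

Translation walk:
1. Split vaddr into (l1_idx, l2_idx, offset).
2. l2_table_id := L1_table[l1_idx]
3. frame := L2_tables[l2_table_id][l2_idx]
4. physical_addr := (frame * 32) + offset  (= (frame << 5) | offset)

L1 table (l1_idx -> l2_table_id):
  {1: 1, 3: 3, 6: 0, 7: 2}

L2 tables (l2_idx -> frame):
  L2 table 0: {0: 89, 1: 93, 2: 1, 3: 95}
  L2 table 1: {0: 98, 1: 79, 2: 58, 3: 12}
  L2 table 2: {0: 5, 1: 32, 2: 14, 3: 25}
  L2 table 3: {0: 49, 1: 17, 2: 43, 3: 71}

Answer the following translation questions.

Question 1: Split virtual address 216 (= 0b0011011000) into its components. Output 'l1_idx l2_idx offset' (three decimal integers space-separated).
vaddr = 216 = 0b0011011000
  top 3 bits -> l1_idx = 1
  next 2 bits -> l2_idx = 2
  bottom 5 bits -> offset = 24

Answer: 1 2 24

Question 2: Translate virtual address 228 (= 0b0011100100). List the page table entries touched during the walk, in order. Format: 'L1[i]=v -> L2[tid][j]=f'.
Answer: L1[1]=1 -> L2[1][3]=12

Derivation:
vaddr = 228 = 0b0011100100
Split: l1_idx=1, l2_idx=3, offset=4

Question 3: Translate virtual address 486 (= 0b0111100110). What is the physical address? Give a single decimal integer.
Answer: 2278

Derivation:
vaddr = 486 = 0b0111100110
Split: l1_idx=3, l2_idx=3, offset=6
L1[3] = 3
L2[3][3] = 71
paddr = 71 * 32 + 6 = 2278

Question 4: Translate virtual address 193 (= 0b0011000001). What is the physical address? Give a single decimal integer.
Answer: 1857

Derivation:
vaddr = 193 = 0b0011000001
Split: l1_idx=1, l2_idx=2, offset=1
L1[1] = 1
L2[1][2] = 58
paddr = 58 * 32 + 1 = 1857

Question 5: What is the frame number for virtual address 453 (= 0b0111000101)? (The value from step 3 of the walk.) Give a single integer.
Answer: 43

Derivation:
vaddr = 453: l1_idx=3, l2_idx=2
L1[3] = 3; L2[3][2] = 43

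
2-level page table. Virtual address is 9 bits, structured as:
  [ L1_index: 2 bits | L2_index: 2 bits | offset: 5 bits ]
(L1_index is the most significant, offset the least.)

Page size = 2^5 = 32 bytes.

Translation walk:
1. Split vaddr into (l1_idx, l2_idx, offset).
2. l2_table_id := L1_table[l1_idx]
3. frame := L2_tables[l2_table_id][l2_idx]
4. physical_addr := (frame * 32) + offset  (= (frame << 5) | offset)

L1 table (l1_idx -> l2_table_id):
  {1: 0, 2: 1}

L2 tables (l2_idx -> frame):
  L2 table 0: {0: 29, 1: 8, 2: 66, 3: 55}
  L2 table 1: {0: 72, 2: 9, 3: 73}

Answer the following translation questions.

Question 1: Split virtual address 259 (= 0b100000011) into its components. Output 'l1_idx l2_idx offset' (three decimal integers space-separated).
Answer: 2 0 3

Derivation:
vaddr = 259 = 0b100000011
  top 2 bits -> l1_idx = 2
  next 2 bits -> l2_idx = 0
  bottom 5 bits -> offset = 3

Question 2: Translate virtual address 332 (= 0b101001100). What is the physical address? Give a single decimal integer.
Answer: 300

Derivation:
vaddr = 332 = 0b101001100
Split: l1_idx=2, l2_idx=2, offset=12
L1[2] = 1
L2[1][2] = 9
paddr = 9 * 32 + 12 = 300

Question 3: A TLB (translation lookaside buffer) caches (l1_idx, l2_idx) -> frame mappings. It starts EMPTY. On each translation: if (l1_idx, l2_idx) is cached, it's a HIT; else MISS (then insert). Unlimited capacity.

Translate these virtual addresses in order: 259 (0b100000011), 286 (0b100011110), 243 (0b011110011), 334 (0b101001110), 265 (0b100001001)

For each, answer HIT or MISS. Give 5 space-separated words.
vaddr=259: (2,0) not in TLB -> MISS, insert
vaddr=286: (2,0) in TLB -> HIT
vaddr=243: (1,3) not in TLB -> MISS, insert
vaddr=334: (2,2) not in TLB -> MISS, insert
vaddr=265: (2,0) in TLB -> HIT

Answer: MISS HIT MISS MISS HIT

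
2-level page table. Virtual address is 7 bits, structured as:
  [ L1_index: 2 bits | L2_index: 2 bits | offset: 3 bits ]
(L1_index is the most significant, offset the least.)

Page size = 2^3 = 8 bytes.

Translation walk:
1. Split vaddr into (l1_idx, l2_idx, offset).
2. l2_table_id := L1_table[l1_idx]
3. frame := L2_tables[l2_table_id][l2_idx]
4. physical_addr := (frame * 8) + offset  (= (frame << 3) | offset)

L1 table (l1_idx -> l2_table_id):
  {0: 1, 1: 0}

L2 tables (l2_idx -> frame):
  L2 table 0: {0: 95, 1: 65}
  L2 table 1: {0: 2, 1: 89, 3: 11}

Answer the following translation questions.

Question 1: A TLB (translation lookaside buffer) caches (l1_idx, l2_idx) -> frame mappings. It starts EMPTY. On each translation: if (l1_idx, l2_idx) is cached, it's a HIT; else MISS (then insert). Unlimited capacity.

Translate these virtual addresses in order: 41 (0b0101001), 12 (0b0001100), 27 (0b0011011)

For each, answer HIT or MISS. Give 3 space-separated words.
vaddr=41: (1,1) not in TLB -> MISS, insert
vaddr=12: (0,1) not in TLB -> MISS, insert
vaddr=27: (0,3) not in TLB -> MISS, insert

Answer: MISS MISS MISS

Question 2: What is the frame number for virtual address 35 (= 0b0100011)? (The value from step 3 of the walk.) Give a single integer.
Answer: 95

Derivation:
vaddr = 35: l1_idx=1, l2_idx=0
L1[1] = 0; L2[0][0] = 95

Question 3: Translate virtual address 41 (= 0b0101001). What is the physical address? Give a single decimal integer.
vaddr = 41 = 0b0101001
Split: l1_idx=1, l2_idx=1, offset=1
L1[1] = 0
L2[0][1] = 65
paddr = 65 * 8 + 1 = 521

Answer: 521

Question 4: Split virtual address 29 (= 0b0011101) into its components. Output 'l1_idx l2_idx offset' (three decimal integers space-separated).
Answer: 0 3 5

Derivation:
vaddr = 29 = 0b0011101
  top 2 bits -> l1_idx = 0
  next 2 bits -> l2_idx = 3
  bottom 3 bits -> offset = 5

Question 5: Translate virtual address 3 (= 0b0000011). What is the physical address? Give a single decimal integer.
vaddr = 3 = 0b0000011
Split: l1_idx=0, l2_idx=0, offset=3
L1[0] = 1
L2[1][0] = 2
paddr = 2 * 8 + 3 = 19

Answer: 19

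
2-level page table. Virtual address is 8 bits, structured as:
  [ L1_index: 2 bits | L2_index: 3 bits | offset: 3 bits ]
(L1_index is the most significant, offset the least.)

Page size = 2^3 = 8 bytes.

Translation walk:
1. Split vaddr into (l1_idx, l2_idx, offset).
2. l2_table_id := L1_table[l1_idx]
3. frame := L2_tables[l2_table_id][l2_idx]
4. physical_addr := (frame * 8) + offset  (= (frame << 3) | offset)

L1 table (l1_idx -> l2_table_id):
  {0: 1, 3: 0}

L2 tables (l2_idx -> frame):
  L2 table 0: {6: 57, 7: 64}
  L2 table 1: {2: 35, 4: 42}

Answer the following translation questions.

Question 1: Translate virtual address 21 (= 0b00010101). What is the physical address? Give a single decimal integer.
Answer: 285

Derivation:
vaddr = 21 = 0b00010101
Split: l1_idx=0, l2_idx=2, offset=5
L1[0] = 1
L2[1][2] = 35
paddr = 35 * 8 + 5 = 285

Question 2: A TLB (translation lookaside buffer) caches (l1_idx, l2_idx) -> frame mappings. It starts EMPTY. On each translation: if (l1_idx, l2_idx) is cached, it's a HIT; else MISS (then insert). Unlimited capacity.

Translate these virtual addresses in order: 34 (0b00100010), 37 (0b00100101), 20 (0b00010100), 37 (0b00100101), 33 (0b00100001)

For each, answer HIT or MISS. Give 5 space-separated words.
vaddr=34: (0,4) not in TLB -> MISS, insert
vaddr=37: (0,4) in TLB -> HIT
vaddr=20: (0,2) not in TLB -> MISS, insert
vaddr=37: (0,4) in TLB -> HIT
vaddr=33: (0,4) in TLB -> HIT

Answer: MISS HIT MISS HIT HIT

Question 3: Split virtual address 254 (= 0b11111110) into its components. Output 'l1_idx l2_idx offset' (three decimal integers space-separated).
Answer: 3 7 6

Derivation:
vaddr = 254 = 0b11111110
  top 2 bits -> l1_idx = 3
  next 3 bits -> l2_idx = 7
  bottom 3 bits -> offset = 6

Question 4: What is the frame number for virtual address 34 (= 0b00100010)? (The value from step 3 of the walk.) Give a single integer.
vaddr = 34: l1_idx=0, l2_idx=4
L1[0] = 1; L2[1][4] = 42

Answer: 42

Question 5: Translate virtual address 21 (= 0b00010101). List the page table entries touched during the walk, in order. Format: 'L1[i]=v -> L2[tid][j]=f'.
Answer: L1[0]=1 -> L2[1][2]=35

Derivation:
vaddr = 21 = 0b00010101
Split: l1_idx=0, l2_idx=2, offset=5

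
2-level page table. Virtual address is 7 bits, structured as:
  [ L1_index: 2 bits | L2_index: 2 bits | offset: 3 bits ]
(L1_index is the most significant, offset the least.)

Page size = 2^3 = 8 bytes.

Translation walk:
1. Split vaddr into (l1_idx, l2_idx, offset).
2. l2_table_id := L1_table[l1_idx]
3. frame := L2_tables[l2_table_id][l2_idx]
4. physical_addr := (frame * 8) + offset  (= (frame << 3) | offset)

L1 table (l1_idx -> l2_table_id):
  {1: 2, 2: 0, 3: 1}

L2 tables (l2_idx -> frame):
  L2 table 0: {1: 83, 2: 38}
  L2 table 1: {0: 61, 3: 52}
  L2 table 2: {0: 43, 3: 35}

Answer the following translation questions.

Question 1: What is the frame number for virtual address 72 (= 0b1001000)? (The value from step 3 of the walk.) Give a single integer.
vaddr = 72: l1_idx=2, l2_idx=1
L1[2] = 0; L2[0][1] = 83

Answer: 83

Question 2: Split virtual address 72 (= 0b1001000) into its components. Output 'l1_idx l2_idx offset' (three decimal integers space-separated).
Answer: 2 1 0

Derivation:
vaddr = 72 = 0b1001000
  top 2 bits -> l1_idx = 2
  next 2 bits -> l2_idx = 1
  bottom 3 bits -> offset = 0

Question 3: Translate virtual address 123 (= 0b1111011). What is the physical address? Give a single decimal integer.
vaddr = 123 = 0b1111011
Split: l1_idx=3, l2_idx=3, offset=3
L1[3] = 1
L2[1][3] = 52
paddr = 52 * 8 + 3 = 419

Answer: 419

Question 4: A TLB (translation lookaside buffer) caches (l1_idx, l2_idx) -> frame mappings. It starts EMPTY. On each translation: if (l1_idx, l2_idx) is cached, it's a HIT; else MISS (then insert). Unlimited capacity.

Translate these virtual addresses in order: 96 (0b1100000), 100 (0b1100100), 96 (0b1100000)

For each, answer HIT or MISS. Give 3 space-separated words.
vaddr=96: (3,0) not in TLB -> MISS, insert
vaddr=100: (3,0) in TLB -> HIT
vaddr=96: (3,0) in TLB -> HIT

Answer: MISS HIT HIT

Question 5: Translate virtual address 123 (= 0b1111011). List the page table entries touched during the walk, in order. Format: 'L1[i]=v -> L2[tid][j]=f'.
Answer: L1[3]=1 -> L2[1][3]=52

Derivation:
vaddr = 123 = 0b1111011
Split: l1_idx=3, l2_idx=3, offset=3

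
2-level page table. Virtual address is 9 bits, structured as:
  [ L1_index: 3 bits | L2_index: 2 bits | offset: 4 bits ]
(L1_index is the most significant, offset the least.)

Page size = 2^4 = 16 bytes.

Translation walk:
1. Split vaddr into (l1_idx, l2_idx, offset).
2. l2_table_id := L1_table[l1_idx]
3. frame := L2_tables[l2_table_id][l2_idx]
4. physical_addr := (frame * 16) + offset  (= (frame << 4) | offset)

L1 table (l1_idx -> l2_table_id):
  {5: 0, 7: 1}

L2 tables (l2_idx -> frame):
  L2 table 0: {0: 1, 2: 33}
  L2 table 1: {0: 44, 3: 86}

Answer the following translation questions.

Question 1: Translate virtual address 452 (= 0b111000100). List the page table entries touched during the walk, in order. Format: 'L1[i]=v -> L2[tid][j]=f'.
vaddr = 452 = 0b111000100
Split: l1_idx=7, l2_idx=0, offset=4

Answer: L1[7]=1 -> L2[1][0]=44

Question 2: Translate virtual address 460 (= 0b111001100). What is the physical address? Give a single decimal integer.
vaddr = 460 = 0b111001100
Split: l1_idx=7, l2_idx=0, offset=12
L1[7] = 1
L2[1][0] = 44
paddr = 44 * 16 + 12 = 716

Answer: 716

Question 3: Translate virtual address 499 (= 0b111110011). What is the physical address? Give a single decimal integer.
Answer: 1379

Derivation:
vaddr = 499 = 0b111110011
Split: l1_idx=7, l2_idx=3, offset=3
L1[7] = 1
L2[1][3] = 86
paddr = 86 * 16 + 3 = 1379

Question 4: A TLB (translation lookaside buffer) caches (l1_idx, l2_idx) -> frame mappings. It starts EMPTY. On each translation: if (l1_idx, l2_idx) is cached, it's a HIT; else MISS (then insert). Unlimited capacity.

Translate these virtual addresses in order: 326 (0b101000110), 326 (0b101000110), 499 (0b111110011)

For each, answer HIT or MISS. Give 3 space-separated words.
Answer: MISS HIT MISS

Derivation:
vaddr=326: (5,0) not in TLB -> MISS, insert
vaddr=326: (5,0) in TLB -> HIT
vaddr=499: (7,3) not in TLB -> MISS, insert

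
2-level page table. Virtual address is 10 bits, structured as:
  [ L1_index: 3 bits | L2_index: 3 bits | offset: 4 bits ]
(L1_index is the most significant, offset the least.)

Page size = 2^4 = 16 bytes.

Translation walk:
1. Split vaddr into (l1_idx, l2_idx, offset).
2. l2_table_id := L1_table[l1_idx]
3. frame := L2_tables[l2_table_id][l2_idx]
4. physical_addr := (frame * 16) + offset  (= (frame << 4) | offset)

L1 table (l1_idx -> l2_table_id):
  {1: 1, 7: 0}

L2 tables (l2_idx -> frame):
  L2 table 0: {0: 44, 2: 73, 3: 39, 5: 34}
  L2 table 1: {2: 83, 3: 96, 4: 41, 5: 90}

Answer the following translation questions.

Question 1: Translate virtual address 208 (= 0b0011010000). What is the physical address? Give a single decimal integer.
vaddr = 208 = 0b0011010000
Split: l1_idx=1, l2_idx=5, offset=0
L1[1] = 1
L2[1][5] = 90
paddr = 90 * 16 + 0 = 1440

Answer: 1440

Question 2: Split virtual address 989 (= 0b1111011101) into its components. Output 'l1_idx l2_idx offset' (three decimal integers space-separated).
vaddr = 989 = 0b1111011101
  top 3 bits -> l1_idx = 7
  next 3 bits -> l2_idx = 5
  bottom 4 bits -> offset = 13

Answer: 7 5 13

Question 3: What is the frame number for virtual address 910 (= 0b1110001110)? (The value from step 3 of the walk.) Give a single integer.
Answer: 44

Derivation:
vaddr = 910: l1_idx=7, l2_idx=0
L1[7] = 0; L2[0][0] = 44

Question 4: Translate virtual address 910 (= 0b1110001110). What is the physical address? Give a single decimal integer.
vaddr = 910 = 0b1110001110
Split: l1_idx=7, l2_idx=0, offset=14
L1[7] = 0
L2[0][0] = 44
paddr = 44 * 16 + 14 = 718

Answer: 718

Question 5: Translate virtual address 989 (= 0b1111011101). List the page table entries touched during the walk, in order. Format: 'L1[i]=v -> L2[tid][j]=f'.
vaddr = 989 = 0b1111011101
Split: l1_idx=7, l2_idx=5, offset=13

Answer: L1[7]=0 -> L2[0][5]=34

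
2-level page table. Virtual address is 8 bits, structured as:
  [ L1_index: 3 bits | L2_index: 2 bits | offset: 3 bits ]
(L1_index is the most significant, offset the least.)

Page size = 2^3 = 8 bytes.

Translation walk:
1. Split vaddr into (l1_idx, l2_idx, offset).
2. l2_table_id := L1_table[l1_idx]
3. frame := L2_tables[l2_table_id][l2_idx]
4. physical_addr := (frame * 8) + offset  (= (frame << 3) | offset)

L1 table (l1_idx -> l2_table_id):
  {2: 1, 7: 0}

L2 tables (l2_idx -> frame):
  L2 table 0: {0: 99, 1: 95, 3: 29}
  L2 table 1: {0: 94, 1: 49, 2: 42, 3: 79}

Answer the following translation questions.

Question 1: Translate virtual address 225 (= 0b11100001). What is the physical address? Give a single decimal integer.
vaddr = 225 = 0b11100001
Split: l1_idx=7, l2_idx=0, offset=1
L1[7] = 0
L2[0][0] = 99
paddr = 99 * 8 + 1 = 793

Answer: 793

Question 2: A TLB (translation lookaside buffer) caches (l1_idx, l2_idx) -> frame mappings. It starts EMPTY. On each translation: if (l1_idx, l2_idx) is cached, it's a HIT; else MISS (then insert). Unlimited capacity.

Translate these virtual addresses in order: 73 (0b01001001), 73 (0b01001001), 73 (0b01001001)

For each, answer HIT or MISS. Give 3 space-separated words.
Answer: MISS HIT HIT

Derivation:
vaddr=73: (2,1) not in TLB -> MISS, insert
vaddr=73: (2,1) in TLB -> HIT
vaddr=73: (2,1) in TLB -> HIT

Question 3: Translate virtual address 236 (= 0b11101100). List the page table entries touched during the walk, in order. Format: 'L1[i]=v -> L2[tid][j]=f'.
Answer: L1[7]=0 -> L2[0][1]=95

Derivation:
vaddr = 236 = 0b11101100
Split: l1_idx=7, l2_idx=1, offset=4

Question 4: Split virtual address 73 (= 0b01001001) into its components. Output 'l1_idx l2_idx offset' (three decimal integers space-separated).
vaddr = 73 = 0b01001001
  top 3 bits -> l1_idx = 2
  next 2 bits -> l2_idx = 1
  bottom 3 bits -> offset = 1

Answer: 2 1 1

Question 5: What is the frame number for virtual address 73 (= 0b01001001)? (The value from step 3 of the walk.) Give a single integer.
vaddr = 73: l1_idx=2, l2_idx=1
L1[2] = 1; L2[1][1] = 49

Answer: 49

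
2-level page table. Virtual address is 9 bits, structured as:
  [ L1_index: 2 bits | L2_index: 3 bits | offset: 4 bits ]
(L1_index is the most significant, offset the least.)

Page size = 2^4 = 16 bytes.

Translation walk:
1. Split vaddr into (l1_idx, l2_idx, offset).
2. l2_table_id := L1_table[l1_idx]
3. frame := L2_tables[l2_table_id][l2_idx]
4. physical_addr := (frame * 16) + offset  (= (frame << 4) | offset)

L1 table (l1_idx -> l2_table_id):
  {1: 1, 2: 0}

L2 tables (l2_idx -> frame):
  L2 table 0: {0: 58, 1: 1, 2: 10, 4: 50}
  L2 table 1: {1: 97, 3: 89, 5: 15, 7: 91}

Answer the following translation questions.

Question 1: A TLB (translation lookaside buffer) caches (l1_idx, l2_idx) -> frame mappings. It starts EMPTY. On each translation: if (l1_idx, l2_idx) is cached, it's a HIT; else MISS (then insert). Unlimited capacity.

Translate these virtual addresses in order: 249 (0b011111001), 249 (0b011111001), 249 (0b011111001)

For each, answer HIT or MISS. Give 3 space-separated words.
Answer: MISS HIT HIT

Derivation:
vaddr=249: (1,7) not in TLB -> MISS, insert
vaddr=249: (1,7) in TLB -> HIT
vaddr=249: (1,7) in TLB -> HIT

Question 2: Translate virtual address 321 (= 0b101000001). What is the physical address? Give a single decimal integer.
Answer: 801

Derivation:
vaddr = 321 = 0b101000001
Split: l1_idx=2, l2_idx=4, offset=1
L1[2] = 0
L2[0][4] = 50
paddr = 50 * 16 + 1 = 801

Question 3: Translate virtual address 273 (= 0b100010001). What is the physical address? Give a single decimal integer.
vaddr = 273 = 0b100010001
Split: l1_idx=2, l2_idx=1, offset=1
L1[2] = 0
L2[0][1] = 1
paddr = 1 * 16 + 1 = 17

Answer: 17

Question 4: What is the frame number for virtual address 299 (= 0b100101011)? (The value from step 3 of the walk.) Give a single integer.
vaddr = 299: l1_idx=2, l2_idx=2
L1[2] = 0; L2[0][2] = 10

Answer: 10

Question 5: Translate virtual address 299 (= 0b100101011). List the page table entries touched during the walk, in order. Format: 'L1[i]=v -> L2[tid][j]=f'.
vaddr = 299 = 0b100101011
Split: l1_idx=2, l2_idx=2, offset=11

Answer: L1[2]=0 -> L2[0][2]=10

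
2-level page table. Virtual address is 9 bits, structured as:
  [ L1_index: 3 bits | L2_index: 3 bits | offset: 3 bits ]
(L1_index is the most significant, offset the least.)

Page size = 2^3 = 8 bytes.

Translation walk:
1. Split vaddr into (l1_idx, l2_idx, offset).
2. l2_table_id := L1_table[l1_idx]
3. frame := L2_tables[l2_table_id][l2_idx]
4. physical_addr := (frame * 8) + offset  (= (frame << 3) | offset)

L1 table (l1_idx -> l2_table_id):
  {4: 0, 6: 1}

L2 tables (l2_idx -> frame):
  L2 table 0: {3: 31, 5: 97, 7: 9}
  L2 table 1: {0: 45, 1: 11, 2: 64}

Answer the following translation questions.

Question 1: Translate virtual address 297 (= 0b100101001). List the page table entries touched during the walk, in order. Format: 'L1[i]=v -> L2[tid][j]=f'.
Answer: L1[4]=0 -> L2[0][5]=97

Derivation:
vaddr = 297 = 0b100101001
Split: l1_idx=4, l2_idx=5, offset=1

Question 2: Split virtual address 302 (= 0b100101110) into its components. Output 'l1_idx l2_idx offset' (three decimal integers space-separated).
Answer: 4 5 6

Derivation:
vaddr = 302 = 0b100101110
  top 3 bits -> l1_idx = 4
  next 3 bits -> l2_idx = 5
  bottom 3 bits -> offset = 6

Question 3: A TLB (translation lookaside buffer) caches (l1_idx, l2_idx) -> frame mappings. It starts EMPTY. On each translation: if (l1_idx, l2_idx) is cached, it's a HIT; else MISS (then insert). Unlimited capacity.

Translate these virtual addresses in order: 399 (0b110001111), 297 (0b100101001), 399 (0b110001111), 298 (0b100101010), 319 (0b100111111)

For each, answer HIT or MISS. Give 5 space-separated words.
vaddr=399: (6,1) not in TLB -> MISS, insert
vaddr=297: (4,5) not in TLB -> MISS, insert
vaddr=399: (6,1) in TLB -> HIT
vaddr=298: (4,5) in TLB -> HIT
vaddr=319: (4,7) not in TLB -> MISS, insert

Answer: MISS MISS HIT HIT MISS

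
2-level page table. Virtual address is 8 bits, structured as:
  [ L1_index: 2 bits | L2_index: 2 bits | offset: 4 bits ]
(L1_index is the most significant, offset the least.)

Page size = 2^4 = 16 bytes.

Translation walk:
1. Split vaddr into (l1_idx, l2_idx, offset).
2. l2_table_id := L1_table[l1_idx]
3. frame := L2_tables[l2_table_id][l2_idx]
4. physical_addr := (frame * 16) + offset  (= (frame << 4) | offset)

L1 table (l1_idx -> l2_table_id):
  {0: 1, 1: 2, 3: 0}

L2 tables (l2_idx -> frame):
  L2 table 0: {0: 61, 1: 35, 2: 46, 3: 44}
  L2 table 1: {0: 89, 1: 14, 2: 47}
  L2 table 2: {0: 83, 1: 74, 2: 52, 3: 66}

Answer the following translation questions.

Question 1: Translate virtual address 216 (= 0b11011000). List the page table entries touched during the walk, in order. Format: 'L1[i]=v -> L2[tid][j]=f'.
Answer: L1[3]=0 -> L2[0][1]=35

Derivation:
vaddr = 216 = 0b11011000
Split: l1_idx=3, l2_idx=1, offset=8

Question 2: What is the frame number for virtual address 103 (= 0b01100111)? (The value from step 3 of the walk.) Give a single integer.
Answer: 52

Derivation:
vaddr = 103: l1_idx=1, l2_idx=2
L1[1] = 2; L2[2][2] = 52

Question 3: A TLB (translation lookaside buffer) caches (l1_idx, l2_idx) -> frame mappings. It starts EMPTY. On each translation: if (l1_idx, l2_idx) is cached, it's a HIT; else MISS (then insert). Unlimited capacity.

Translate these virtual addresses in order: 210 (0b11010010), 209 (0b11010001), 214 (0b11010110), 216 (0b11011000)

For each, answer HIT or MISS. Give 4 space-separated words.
vaddr=210: (3,1) not in TLB -> MISS, insert
vaddr=209: (3,1) in TLB -> HIT
vaddr=214: (3,1) in TLB -> HIT
vaddr=216: (3,1) in TLB -> HIT

Answer: MISS HIT HIT HIT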